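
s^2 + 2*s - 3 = (s - 1)*(s + 3)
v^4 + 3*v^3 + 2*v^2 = v^2*(v + 1)*(v + 2)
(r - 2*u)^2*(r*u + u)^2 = r^4*u^2 - 4*r^3*u^3 + 2*r^3*u^2 + 4*r^2*u^4 - 8*r^2*u^3 + r^2*u^2 + 8*r*u^4 - 4*r*u^3 + 4*u^4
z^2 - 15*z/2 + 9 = (z - 6)*(z - 3/2)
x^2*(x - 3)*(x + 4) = x^4 + x^3 - 12*x^2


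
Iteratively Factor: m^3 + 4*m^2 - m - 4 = (m + 1)*(m^2 + 3*m - 4) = (m + 1)*(m + 4)*(m - 1)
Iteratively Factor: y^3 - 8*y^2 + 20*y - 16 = (y - 2)*(y^2 - 6*y + 8) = (y - 4)*(y - 2)*(y - 2)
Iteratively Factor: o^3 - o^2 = (o - 1)*(o^2) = o*(o - 1)*(o)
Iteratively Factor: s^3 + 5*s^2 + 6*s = (s + 3)*(s^2 + 2*s) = (s + 2)*(s + 3)*(s)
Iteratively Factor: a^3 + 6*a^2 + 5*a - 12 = (a + 4)*(a^2 + 2*a - 3) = (a + 3)*(a + 4)*(a - 1)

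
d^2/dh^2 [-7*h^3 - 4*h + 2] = -42*h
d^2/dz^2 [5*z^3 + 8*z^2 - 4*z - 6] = 30*z + 16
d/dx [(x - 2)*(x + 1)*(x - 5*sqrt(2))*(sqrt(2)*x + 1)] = 4*sqrt(2)*x^3 - 27*x^2 - 3*sqrt(2)*x^2 - 14*sqrt(2)*x + 18*x + 5*sqrt(2) + 18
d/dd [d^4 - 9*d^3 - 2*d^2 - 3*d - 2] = 4*d^3 - 27*d^2 - 4*d - 3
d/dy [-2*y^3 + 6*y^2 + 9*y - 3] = -6*y^2 + 12*y + 9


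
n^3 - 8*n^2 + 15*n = n*(n - 5)*(n - 3)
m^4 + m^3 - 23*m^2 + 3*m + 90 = (m - 3)^2*(m + 2)*(m + 5)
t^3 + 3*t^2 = t^2*(t + 3)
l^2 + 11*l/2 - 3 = (l - 1/2)*(l + 6)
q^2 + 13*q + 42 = (q + 6)*(q + 7)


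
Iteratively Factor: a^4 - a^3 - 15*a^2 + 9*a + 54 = (a - 3)*(a^3 + 2*a^2 - 9*a - 18) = (a - 3)^2*(a^2 + 5*a + 6) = (a - 3)^2*(a + 2)*(a + 3)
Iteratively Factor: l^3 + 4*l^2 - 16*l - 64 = (l - 4)*(l^2 + 8*l + 16) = (l - 4)*(l + 4)*(l + 4)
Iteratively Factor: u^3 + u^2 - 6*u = (u + 3)*(u^2 - 2*u) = (u - 2)*(u + 3)*(u)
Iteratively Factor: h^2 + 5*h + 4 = (h + 4)*(h + 1)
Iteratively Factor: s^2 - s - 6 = (s - 3)*(s + 2)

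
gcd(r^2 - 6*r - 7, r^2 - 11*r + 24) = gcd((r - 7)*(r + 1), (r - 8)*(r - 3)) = 1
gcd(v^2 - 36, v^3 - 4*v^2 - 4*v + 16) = 1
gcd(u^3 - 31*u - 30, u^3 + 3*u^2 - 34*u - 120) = u^2 - u - 30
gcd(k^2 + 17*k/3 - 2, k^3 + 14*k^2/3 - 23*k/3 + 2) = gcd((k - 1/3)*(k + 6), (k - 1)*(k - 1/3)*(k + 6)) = k^2 + 17*k/3 - 2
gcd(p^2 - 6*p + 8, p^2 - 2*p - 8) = p - 4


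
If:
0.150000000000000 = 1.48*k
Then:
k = 0.10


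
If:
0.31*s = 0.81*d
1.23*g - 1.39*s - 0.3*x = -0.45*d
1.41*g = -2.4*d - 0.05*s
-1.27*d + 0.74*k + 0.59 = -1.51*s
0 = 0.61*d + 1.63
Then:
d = -2.67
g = 4.80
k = 8.86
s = -6.98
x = 48.01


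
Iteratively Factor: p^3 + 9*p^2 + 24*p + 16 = (p + 1)*(p^2 + 8*p + 16) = (p + 1)*(p + 4)*(p + 4)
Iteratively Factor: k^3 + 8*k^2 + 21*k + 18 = (k + 3)*(k^2 + 5*k + 6) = (k + 2)*(k + 3)*(k + 3)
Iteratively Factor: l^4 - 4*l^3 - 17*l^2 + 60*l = (l)*(l^3 - 4*l^2 - 17*l + 60) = l*(l - 5)*(l^2 + l - 12) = l*(l - 5)*(l - 3)*(l + 4)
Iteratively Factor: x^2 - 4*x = (x - 4)*(x)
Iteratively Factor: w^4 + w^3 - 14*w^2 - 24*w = (w - 4)*(w^3 + 5*w^2 + 6*w) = (w - 4)*(w + 2)*(w^2 + 3*w) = (w - 4)*(w + 2)*(w + 3)*(w)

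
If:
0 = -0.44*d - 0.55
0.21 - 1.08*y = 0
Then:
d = -1.25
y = 0.19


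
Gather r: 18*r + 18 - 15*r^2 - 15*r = -15*r^2 + 3*r + 18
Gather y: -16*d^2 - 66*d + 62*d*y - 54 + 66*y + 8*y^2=-16*d^2 - 66*d + 8*y^2 + y*(62*d + 66) - 54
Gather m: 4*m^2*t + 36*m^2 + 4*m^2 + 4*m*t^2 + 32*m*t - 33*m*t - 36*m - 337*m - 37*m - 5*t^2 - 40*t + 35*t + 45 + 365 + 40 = m^2*(4*t + 40) + m*(4*t^2 - t - 410) - 5*t^2 - 5*t + 450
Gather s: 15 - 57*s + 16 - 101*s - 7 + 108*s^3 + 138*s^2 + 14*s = 108*s^3 + 138*s^2 - 144*s + 24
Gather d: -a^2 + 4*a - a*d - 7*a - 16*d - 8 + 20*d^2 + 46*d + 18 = -a^2 - 3*a + 20*d^2 + d*(30 - a) + 10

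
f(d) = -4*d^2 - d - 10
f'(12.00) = -97.00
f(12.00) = -598.00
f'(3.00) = -25.00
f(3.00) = -49.00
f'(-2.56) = 19.48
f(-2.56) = -33.65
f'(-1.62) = 11.96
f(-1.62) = -18.88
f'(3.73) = -30.84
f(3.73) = -69.38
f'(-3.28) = 25.24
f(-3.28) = -49.75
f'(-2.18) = 16.44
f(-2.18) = -26.83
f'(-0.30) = 1.40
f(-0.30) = -10.06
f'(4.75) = -39.00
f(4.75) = -105.00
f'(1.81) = -15.48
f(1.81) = -24.91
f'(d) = -8*d - 1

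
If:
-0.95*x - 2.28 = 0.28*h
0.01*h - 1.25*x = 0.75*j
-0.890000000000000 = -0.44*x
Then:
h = -15.01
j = -3.57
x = 2.02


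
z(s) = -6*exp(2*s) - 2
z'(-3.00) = -0.03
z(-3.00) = -2.01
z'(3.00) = -4841.15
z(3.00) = -2422.57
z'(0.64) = -43.16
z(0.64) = -23.58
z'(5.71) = -1093513.70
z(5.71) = -546758.85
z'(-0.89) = -2.02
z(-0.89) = -3.01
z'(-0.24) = -7.43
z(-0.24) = -5.71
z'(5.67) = -1009440.37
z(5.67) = -504722.19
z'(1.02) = -92.29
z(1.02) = -48.14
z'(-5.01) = -0.00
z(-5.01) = -2.00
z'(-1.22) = -1.05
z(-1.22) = -2.52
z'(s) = -12*exp(2*s)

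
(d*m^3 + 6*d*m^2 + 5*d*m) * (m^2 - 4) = d*m^5 + 6*d*m^4 + d*m^3 - 24*d*m^2 - 20*d*m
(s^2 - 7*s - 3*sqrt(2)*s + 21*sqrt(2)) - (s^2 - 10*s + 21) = -3*sqrt(2)*s + 3*s - 21 + 21*sqrt(2)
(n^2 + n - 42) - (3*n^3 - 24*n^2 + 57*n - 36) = -3*n^3 + 25*n^2 - 56*n - 6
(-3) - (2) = -5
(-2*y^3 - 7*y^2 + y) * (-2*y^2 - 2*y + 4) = 4*y^5 + 18*y^4 + 4*y^3 - 30*y^2 + 4*y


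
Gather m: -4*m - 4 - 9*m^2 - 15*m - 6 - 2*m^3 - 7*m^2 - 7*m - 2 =-2*m^3 - 16*m^2 - 26*m - 12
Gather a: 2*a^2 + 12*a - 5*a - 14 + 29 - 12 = 2*a^2 + 7*a + 3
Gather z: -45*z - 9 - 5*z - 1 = -50*z - 10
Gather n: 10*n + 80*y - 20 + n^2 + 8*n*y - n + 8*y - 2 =n^2 + n*(8*y + 9) + 88*y - 22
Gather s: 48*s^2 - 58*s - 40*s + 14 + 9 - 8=48*s^2 - 98*s + 15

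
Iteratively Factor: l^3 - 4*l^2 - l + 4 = (l - 4)*(l^2 - 1) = (l - 4)*(l + 1)*(l - 1)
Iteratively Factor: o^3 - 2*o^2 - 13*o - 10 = (o + 2)*(o^2 - 4*o - 5) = (o + 1)*(o + 2)*(o - 5)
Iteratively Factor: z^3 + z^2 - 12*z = (z)*(z^2 + z - 12) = z*(z + 4)*(z - 3)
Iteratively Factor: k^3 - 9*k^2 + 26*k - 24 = (k - 2)*(k^2 - 7*k + 12) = (k - 4)*(k - 2)*(k - 3)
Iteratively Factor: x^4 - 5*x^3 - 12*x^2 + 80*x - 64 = (x - 1)*(x^3 - 4*x^2 - 16*x + 64) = (x - 1)*(x + 4)*(x^2 - 8*x + 16) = (x - 4)*(x - 1)*(x + 4)*(x - 4)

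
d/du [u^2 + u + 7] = 2*u + 1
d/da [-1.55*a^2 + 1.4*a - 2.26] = 1.4 - 3.1*a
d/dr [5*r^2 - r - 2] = 10*r - 1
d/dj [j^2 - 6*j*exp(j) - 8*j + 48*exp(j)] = -6*j*exp(j) + 2*j + 42*exp(j) - 8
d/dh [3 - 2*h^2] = -4*h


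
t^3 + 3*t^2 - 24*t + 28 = (t - 2)^2*(t + 7)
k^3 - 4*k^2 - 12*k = k*(k - 6)*(k + 2)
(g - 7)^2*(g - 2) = g^3 - 16*g^2 + 77*g - 98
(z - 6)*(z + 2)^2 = z^3 - 2*z^2 - 20*z - 24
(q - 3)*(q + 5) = q^2 + 2*q - 15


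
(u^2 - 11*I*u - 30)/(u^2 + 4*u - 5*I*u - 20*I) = (u - 6*I)/(u + 4)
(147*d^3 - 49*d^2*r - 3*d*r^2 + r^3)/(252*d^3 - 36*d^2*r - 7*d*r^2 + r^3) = (-21*d^2 + 4*d*r + r^2)/(-36*d^2 + r^2)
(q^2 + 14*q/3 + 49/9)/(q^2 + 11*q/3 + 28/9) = (3*q + 7)/(3*q + 4)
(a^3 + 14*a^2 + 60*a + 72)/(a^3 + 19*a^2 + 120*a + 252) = (a + 2)/(a + 7)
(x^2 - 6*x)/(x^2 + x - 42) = x/(x + 7)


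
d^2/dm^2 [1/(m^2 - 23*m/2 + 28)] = 4*(-4*m^2 + 46*m + (4*m - 23)^2 - 112)/(2*m^2 - 23*m + 56)^3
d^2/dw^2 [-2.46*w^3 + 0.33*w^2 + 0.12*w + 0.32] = 0.66 - 14.76*w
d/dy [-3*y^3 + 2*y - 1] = 2 - 9*y^2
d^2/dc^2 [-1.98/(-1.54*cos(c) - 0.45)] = (4.695768*sin(c)^2 + 1.37214*cos(c) + 4.695768)/(1.54*cos(c) + 0.45)^3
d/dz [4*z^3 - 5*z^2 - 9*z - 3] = 12*z^2 - 10*z - 9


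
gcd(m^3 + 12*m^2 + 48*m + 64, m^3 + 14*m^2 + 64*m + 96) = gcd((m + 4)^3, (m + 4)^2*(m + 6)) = m^2 + 8*m + 16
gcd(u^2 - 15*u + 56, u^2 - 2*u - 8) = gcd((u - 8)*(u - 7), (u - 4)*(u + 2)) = 1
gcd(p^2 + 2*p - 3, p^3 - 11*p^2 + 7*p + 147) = p + 3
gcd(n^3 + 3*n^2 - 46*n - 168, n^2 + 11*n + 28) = n + 4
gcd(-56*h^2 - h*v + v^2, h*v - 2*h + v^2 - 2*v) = 1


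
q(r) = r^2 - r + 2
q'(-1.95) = -4.90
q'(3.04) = 5.08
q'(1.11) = 1.22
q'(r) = 2*r - 1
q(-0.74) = 3.29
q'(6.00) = 11.00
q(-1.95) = 7.75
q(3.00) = 8.00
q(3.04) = 8.20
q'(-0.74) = -2.48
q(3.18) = 8.93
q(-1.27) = 4.88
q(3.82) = 12.77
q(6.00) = 32.00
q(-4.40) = 25.76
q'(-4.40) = -9.80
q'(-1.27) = -3.54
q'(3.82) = 6.64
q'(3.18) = 5.36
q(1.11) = 2.12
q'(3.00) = 5.00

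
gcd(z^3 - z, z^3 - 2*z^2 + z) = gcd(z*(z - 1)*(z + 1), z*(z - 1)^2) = z^2 - z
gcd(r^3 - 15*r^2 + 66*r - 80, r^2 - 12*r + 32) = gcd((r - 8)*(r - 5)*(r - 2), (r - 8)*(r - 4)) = r - 8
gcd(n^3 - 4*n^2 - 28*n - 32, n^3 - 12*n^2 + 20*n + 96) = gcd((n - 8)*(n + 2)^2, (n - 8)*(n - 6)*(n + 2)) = n^2 - 6*n - 16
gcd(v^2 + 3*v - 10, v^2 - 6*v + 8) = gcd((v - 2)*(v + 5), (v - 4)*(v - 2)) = v - 2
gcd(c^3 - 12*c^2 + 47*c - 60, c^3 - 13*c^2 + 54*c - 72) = c^2 - 7*c + 12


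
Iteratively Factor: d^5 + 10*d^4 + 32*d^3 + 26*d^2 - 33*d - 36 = (d - 1)*(d^4 + 11*d^3 + 43*d^2 + 69*d + 36) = (d - 1)*(d + 3)*(d^3 + 8*d^2 + 19*d + 12) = (d - 1)*(d + 3)^2*(d^2 + 5*d + 4) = (d - 1)*(d + 3)^2*(d + 4)*(d + 1)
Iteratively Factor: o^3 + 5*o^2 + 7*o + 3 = (o + 1)*(o^2 + 4*o + 3) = (o + 1)*(o + 3)*(o + 1)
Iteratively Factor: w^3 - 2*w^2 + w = (w)*(w^2 - 2*w + 1) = w*(w - 1)*(w - 1)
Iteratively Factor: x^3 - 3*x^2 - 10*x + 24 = (x + 3)*(x^2 - 6*x + 8) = (x - 2)*(x + 3)*(x - 4)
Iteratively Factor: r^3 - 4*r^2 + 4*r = (r - 2)*(r^2 - 2*r) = (r - 2)^2*(r)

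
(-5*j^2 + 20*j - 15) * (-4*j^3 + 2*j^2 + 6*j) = 20*j^5 - 90*j^4 + 70*j^3 + 90*j^2 - 90*j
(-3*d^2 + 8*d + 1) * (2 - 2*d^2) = 6*d^4 - 16*d^3 - 8*d^2 + 16*d + 2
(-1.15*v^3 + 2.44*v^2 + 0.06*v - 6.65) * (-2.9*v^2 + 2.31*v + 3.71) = 3.335*v^5 - 9.7325*v^4 + 1.1959*v^3 + 28.476*v^2 - 15.1389*v - 24.6715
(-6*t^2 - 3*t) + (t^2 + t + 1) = -5*t^2 - 2*t + 1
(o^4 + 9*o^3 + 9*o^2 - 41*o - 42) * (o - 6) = o^5 + 3*o^4 - 45*o^3 - 95*o^2 + 204*o + 252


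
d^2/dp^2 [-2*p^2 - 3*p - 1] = -4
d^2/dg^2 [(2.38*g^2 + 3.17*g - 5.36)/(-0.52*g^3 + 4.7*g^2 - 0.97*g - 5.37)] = (-1.287104*g^6 - 5.14300800000001*g^5 + 71.07984*g^4 - 275.108216*g^3 + 472.44588*g^2 - 716.466804*g + 176.40931)/(0.140608*g^9 - 3.81264*g^8 + 35.247264*g^7 - 113.690936*g^6 - 12.995976*g^5 + 358.854978*g^4 - 100.992743*g^3 - 391.442391*g^2 + 83.915379*g + 154.854153)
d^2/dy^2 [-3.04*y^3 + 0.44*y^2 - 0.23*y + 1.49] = 0.88 - 18.24*y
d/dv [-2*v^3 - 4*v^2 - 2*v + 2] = -6*v^2 - 8*v - 2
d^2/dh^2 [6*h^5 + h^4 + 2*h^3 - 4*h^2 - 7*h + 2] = 120*h^3 + 12*h^2 + 12*h - 8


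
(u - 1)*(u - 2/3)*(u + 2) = u^3 + u^2/3 - 8*u/3 + 4/3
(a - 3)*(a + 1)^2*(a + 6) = a^4 + 5*a^3 - 11*a^2 - 33*a - 18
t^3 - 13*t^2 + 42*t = t*(t - 7)*(t - 6)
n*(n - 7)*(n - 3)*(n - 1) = n^4 - 11*n^3 + 31*n^2 - 21*n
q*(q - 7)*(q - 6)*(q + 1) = q^4 - 12*q^3 + 29*q^2 + 42*q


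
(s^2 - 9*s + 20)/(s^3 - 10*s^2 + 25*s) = (s - 4)/(s*(s - 5))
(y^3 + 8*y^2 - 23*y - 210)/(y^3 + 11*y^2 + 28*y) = (y^2 + y - 30)/(y*(y + 4))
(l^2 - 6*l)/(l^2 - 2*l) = (l - 6)/(l - 2)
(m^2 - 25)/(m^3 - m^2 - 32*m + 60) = (m + 5)/(m^2 + 4*m - 12)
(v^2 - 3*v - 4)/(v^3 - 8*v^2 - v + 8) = (v - 4)/(v^2 - 9*v + 8)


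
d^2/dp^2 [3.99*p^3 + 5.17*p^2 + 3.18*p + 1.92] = 23.94*p + 10.34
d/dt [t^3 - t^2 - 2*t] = 3*t^2 - 2*t - 2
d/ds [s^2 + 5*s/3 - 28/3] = 2*s + 5/3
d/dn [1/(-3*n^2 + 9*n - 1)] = 3*(2*n - 3)/(3*n^2 - 9*n + 1)^2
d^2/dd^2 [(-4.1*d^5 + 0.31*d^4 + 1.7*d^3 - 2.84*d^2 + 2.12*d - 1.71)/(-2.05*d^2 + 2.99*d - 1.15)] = (103.3815*d^7 - 404.70075*d^6 + 625.23729*d^5 - 443.949036*d^4 + 120.11608*d^3 + 33.09885*d^2 - 46.39077*d + 15.445052)/(8.615125*d^6 - 37.696425*d^5 + 69.48024*d^4 - 69.024449*d^3 + 38.97672*d^2 - 11.862825*d + 1.520875)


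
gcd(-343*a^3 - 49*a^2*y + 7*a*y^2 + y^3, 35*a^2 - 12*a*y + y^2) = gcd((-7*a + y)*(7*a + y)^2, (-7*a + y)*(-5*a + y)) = -7*a + y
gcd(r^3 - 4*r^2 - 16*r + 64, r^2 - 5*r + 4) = r - 4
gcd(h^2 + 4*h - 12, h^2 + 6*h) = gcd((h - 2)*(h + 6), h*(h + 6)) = h + 6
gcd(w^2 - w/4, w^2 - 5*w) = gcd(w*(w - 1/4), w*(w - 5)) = w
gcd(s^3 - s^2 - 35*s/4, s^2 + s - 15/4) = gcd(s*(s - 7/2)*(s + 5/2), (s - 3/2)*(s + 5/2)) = s + 5/2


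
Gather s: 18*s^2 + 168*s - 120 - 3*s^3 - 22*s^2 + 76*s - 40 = -3*s^3 - 4*s^2 + 244*s - 160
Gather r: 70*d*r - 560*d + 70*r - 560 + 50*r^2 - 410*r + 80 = -560*d + 50*r^2 + r*(70*d - 340) - 480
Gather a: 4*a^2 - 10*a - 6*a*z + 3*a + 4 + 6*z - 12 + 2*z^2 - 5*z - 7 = 4*a^2 + a*(-6*z - 7) + 2*z^2 + z - 15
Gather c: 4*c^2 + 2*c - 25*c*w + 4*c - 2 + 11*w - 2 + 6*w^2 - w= 4*c^2 + c*(6 - 25*w) + 6*w^2 + 10*w - 4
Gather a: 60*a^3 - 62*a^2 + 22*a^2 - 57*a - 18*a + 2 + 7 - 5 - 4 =60*a^3 - 40*a^2 - 75*a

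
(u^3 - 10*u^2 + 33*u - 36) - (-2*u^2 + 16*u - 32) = u^3 - 8*u^2 + 17*u - 4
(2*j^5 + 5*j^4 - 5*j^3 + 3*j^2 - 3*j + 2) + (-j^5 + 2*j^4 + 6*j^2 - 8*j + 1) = j^5 + 7*j^4 - 5*j^3 + 9*j^2 - 11*j + 3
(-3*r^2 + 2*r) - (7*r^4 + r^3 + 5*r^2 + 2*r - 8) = -7*r^4 - r^3 - 8*r^2 + 8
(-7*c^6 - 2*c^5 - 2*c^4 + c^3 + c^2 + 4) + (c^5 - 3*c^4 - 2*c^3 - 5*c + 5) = -7*c^6 - c^5 - 5*c^4 - c^3 + c^2 - 5*c + 9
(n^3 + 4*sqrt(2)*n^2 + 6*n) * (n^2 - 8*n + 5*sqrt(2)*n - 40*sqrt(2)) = n^5 - 8*n^4 + 9*sqrt(2)*n^4 - 72*sqrt(2)*n^3 + 46*n^3 - 368*n^2 + 30*sqrt(2)*n^2 - 240*sqrt(2)*n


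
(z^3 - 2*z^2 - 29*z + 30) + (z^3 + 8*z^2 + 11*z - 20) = 2*z^3 + 6*z^2 - 18*z + 10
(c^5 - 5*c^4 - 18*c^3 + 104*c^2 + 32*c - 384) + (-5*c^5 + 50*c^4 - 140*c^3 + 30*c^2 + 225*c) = -4*c^5 + 45*c^4 - 158*c^3 + 134*c^2 + 257*c - 384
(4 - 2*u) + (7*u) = 5*u + 4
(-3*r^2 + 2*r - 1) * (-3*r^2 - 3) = 9*r^4 - 6*r^3 + 12*r^2 - 6*r + 3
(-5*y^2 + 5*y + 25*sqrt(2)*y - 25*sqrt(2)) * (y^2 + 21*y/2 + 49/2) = -5*y^4 - 95*y^3/2 + 25*sqrt(2)*y^3 - 70*y^2 + 475*sqrt(2)*y^2/2 + 245*y/2 + 350*sqrt(2)*y - 1225*sqrt(2)/2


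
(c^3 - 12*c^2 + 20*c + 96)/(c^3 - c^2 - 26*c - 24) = (c^2 - 6*c - 16)/(c^2 + 5*c + 4)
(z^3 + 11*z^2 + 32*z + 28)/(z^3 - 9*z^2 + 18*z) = (z^3 + 11*z^2 + 32*z + 28)/(z*(z^2 - 9*z + 18))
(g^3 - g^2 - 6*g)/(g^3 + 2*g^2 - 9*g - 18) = g/(g + 3)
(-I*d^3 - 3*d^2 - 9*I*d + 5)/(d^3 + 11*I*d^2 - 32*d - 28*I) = (-I*d^3 - 3*d^2 - 9*I*d + 5)/(d^3 + 11*I*d^2 - 32*d - 28*I)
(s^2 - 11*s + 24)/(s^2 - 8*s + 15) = (s - 8)/(s - 5)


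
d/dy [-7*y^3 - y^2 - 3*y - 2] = -21*y^2 - 2*y - 3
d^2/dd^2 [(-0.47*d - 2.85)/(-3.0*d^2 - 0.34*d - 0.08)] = ((0.47*d + 2.85)*(6.0*d + 0.34)*(12.0*d + 0.68) - (8.46*d + 17.4196)*(3.0*d^2 + 0.34*d + 0.08))/(3.0*d^2 + 0.34*d + 0.08)^3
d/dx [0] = 0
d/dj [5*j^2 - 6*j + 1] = 10*j - 6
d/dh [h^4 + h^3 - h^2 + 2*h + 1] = 4*h^3 + 3*h^2 - 2*h + 2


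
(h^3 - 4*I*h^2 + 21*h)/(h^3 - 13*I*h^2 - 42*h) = (h + 3*I)/(h - 6*I)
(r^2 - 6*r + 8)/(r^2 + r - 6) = (r - 4)/(r + 3)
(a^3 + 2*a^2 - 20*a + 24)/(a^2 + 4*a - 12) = a - 2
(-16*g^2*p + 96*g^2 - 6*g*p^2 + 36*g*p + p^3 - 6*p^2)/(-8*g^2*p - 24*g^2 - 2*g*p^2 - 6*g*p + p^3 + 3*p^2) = (-8*g*p + 48*g + p^2 - 6*p)/(-4*g*p - 12*g + p^2 + 3*p)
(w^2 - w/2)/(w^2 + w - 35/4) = 2*w*(2*w - 1)/(4*w^2 + 4*w - 35)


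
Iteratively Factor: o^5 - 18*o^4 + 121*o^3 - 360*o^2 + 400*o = (o)*(o^4 - 18*o^3 + 121*o^2 - 360*o + 400) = o*(o - 5)*(o^3 - 13*o^2 + 56*o - 80) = o*(o - 5)*(o - 4)*(o^2 - 9*o + 20) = o*(o - 5)^2*(o - 4)*(o - 4)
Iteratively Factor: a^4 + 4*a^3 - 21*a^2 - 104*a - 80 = (a + 4)*(a^3 - 21*a - 20) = (a + 1)*(a + 4)*(a^2 - a - 20) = (a - 5)*(a + 1)*(a + 4)*(a + 4)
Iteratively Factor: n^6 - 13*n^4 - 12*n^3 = (n + 3)*(n^5 - 3*n^4 - 4*n^3) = (n + 1)*(n + 3)*(n^4 - 4*n^3) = n*(n + 1)*(n + 3)*(n^3 - 4*n^2) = n^2*(n + 1)*(n + 3)*(n^2 - 4*n) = n^3*(n + 1)*(n + 3)*(n - 4)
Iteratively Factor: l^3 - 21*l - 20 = (l + 1)*(l^2 - l - 20) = (l + 1)*(l + 4)*(l - 5)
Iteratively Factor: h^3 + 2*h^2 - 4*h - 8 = (h + 2)*(h^2 - 4) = (h + 2)^2*(h - 2)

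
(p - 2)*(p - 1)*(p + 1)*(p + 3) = p^4 + p^3 - 7*p^2 - p + 6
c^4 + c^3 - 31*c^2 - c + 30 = (c - 5)*(c - 1)*(c + 1)*(c + 6)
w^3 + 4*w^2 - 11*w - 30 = (w - 3)*(w + 2)*(w + 5)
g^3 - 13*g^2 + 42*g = g*(g - 7)*(g - 6)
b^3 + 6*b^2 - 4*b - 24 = (b - 2)*(b + 2)*(b + 6)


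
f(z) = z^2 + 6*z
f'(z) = 2*z + 6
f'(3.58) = 13.16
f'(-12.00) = -18.00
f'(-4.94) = -3.88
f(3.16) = 28.95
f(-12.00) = 72.00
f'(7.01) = 20.02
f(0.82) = 5.59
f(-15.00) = 135.00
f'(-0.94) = 4.12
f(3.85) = 37.92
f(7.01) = 91.20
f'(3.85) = 13.70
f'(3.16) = 12.32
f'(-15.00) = -24.00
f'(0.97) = 7.94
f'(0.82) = 7.64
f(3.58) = 34.30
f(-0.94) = -4.76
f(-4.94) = -5.24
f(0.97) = 6.76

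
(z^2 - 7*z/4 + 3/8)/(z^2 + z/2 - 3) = (z - 1/4)/(z + 2)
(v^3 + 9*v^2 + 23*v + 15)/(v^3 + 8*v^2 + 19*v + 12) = (v + 5)/(v + 4)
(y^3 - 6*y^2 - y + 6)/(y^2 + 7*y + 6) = (y^2 - 7*y + 6)/(y + 6)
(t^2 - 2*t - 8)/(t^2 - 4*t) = (t + 2)/t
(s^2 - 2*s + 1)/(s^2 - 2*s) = (s^2 - 2*s + 1)/(s*(s - 2))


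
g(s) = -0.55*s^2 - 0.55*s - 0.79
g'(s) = -1.1*s - 0.55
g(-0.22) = -0.70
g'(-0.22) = -0.31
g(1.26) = -2.36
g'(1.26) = -1.94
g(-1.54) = -1.25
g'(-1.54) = 1.14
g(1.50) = -2.85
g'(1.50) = -2.20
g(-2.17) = -2.19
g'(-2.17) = 1.84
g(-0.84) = -0.72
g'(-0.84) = 0.37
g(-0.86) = -0.72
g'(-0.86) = 0.40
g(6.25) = -25.71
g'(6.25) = -7.42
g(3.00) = -7.39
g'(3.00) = -3.85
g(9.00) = -50.29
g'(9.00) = -10.45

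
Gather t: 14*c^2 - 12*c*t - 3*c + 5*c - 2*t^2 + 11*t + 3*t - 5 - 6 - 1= 14*c^2 + 2*c - 2*t^2 + t*(14 - 12*c) - 12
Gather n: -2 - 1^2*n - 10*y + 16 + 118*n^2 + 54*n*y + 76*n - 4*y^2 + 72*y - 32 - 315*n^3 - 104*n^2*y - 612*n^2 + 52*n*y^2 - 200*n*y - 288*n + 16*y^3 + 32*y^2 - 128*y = -315*n^3 + n^2*(-104*y - 494) + n*(52*y^2 - 146*y - 213) + 16*y^3 + 28*y^2 - 66*y - 18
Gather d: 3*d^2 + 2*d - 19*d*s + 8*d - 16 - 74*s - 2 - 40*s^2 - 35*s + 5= 3*d^2 + d*(10 - 19*s) - 40*s^2 - 109*s - 13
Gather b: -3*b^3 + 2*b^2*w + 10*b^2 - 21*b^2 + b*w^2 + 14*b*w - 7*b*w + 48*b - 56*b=-3*b^3 + b^2*(2*w - 11) + b*(w^2 + 7*w - 8)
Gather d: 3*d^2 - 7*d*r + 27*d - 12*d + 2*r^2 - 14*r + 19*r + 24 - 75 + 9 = 3*d^2 + d*(15 - 7*r) + 2*r^2 + 5*r - 42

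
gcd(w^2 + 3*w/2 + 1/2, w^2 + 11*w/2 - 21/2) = 1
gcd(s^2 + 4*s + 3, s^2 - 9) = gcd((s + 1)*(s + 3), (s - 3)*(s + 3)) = s + 3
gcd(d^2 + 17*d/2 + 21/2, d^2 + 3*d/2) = d + 3/2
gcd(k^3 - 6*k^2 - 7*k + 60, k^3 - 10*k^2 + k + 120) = k^2 - 2*k - 15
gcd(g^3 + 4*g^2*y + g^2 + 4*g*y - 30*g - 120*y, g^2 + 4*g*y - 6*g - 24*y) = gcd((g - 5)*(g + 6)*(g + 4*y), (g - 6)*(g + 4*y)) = g + 4*y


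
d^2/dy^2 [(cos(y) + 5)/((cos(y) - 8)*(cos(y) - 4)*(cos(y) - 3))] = 2*(-3694*(1 - cos(y)^2)^2 - 15*sin(y)^6 - 2*cos(y)^7 - 15*cos(y)^6 + 439*cos(y)^5 + 9367*cos(y)^3 - 2886*cos(y)^2 - 39108*cos(y) + 26157)/((cos(y) - 8)^3*(cos(y) - 4)^3*(cos(y) - 3)^3)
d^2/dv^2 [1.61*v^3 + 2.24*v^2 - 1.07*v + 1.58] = 9.66*v + 4.48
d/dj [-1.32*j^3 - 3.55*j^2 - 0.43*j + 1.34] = -3.96*j^2 - 7.1*j - 0.43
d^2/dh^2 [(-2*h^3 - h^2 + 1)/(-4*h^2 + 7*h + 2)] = 2*(142*h^3 + 60*h^2 + 108*h - 53)/(64*h^6 - 336*h^5 + 492*h^4 - 7*h^3 - 246*h^2 - 84*h - 8)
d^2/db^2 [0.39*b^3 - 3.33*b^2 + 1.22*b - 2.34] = 2.34*b - 6.66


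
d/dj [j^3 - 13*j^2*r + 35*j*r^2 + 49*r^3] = 3*j^2 - 26*j*r + 35*r^2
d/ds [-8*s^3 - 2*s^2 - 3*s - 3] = -24*s^2 - 4*s - 3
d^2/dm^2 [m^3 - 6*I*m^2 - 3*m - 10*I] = 6*m - 12*I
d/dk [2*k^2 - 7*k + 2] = 4*k - 7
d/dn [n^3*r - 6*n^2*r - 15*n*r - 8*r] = 3*r*(n^2 - 4*n - 5)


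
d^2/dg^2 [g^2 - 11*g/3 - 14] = 2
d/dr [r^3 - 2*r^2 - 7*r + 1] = 3*r^2 - 4*r - 7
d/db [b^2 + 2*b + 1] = 2*b + 2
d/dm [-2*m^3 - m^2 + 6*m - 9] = -6*m^2 - 2*m + 6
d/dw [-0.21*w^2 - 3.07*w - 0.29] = -0.42*w - 3.07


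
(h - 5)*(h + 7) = h^2 + 2*h - 35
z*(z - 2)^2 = z^3 - 4*z^2 + 4*z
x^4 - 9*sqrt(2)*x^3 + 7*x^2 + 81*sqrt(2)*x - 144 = (x - 3)*(x + 3)*(x - 8*sqrt(2))*(x - sqrt(2))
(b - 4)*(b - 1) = b^2 - 5*b + 4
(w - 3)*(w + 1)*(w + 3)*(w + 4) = w^4 + 5*w^3 - 5*w^2 - 45*w - 36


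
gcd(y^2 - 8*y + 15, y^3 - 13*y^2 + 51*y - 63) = y - 3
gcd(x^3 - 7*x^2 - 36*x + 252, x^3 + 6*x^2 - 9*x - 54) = x + 6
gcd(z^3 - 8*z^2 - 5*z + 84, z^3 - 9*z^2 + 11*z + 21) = z - 7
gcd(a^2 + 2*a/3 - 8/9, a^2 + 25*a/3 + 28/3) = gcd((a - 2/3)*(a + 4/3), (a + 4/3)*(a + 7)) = a + 4/3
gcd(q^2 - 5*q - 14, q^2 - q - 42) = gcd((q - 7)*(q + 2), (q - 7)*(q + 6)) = q - 7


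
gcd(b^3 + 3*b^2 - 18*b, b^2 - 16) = 1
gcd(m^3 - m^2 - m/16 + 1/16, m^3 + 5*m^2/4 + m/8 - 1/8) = m - 1/4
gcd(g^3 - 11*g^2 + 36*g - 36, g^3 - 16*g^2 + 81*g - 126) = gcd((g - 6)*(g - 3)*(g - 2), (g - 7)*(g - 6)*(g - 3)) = g^2 - 9*g + 18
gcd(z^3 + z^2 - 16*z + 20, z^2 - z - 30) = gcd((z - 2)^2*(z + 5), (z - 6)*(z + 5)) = z + 5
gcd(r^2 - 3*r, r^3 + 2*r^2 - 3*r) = r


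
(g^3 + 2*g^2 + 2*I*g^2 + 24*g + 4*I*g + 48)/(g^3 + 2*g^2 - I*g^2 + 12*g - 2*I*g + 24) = (g + 6*I)/(g + 3*I)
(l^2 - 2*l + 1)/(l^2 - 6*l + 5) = (l - 1)/(l - 5)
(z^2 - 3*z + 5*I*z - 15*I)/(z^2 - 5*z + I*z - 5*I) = (z^2 + z*(-3 + 5*I) - 15*I)/(z^2 + z*(-5 + I) - 5*I)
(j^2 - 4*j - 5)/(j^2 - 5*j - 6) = (j - 5)/(j - 6)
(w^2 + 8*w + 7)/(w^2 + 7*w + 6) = (w + 7)/(w + 6)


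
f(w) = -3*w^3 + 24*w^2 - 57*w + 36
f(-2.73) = 431.52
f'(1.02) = -17.40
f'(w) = -9*w^2 + 48*w - 57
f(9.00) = -720.00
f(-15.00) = 16416.00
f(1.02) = -0.35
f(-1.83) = 239.07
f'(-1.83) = -174.98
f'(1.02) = -17.40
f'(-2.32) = -216.80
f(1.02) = -0.35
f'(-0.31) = -72.74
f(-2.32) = 334.88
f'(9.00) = -354.00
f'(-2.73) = -255.12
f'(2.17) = 4.78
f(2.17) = -5.33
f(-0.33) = 57.53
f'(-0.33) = -73.82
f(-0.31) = 56.07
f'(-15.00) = -2802.00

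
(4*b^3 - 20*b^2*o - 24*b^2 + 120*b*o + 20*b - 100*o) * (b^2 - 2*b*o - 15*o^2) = 4*b^5 - 28*b^4*o - 24*b^4 - 20*b^3*o^2 + 168*b^3*o + 20*b^3 + 300*b^2*o^3 + 120*b^2*o^2 - 140*b^2*o - 1800*b*o^3 - 100*b*o^2 + 1500*o^3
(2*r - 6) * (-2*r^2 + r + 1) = -4*r^3 + 14*r^2 - 4*r - 6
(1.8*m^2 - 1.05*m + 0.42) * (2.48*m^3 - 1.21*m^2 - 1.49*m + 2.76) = 4.464*m^5 - 4.782*m^4 - 0.3699*m^3 + 6.0243*m^2 - 3.5238*m + 1.1592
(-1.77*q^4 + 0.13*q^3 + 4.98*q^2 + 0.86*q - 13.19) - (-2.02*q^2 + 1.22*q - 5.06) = -1.77*q^4 + 0.13*q^3 + 7.0*q^2 - 0.36*q - 8.13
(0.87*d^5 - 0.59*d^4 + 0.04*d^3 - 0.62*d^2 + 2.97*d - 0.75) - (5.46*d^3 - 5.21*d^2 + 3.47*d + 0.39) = 0.87*d^5 - 0.59*d^4 - 5.42*d^3 + 4.59*d^2 - 0.5*d - 1.14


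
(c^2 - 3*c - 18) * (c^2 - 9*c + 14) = c^4 - 12*c^3 + 23*c^2 + 120*c - 252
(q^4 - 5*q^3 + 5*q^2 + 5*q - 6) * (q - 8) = q^5 - 13*q^4 + 45*q^3 - 35*q^2 - 46*q + 48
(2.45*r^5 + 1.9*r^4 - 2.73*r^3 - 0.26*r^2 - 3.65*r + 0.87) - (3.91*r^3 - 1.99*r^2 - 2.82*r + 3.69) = 2.45*r^5 + 1.9*r^4 - 6.64*r^3 + 1.73*r^2 - 0.83*r - 2.82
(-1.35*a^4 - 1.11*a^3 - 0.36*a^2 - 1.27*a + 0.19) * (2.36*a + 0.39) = -3.186*a^5 - 3.1461*a^4 - 1.2825*a^3 - 3.1376*a^2 - 0.0469000000000001*a + 0.0741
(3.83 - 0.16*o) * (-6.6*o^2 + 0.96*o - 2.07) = 1.056*o^3 - 25.4316*o^2 + 4.008*o - 7.9281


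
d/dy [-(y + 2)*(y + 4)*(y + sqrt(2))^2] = -(y + sqrt(2))*(2*(y + 2)*(y + 4) + (y + 2)*(y + sqrt(2)) + (y + 4)*(y + sqrt(2)))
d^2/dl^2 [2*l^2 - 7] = 4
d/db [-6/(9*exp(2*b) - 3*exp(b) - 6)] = (12*exp(b) - 2)*exp(b)/(-3*exp(2*b) + exp(b) + 2)^2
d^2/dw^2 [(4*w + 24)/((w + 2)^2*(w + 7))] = 8*(3*w^3 + 57*w^2 + 377*w + 850)/(w^7 + 29*w^6 + 339*w^5 + 2055*w^4 + 6960*w^3 + 13272*w^2 + 13328*w + 5488)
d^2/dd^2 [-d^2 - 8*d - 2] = -2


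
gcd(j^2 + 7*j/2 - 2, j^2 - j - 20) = j + 4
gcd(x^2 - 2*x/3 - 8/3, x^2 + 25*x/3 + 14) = 1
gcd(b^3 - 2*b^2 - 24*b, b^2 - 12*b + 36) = b - 6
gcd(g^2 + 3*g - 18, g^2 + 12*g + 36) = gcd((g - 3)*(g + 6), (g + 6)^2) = g + 6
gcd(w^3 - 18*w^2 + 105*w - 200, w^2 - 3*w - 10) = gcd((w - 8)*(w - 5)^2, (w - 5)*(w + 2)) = w - 5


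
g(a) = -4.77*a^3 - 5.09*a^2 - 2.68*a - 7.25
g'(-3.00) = -100.93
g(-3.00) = 83.77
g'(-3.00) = -100.93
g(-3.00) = 83.77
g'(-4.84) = -288.63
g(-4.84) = 427.31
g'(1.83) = -69.23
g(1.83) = -58.43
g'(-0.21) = -1.17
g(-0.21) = -6.87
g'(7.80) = -952.70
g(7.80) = -2601.44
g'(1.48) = -49.09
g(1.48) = -37.83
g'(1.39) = -44.48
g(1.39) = -33.62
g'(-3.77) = -167.69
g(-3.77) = 186.10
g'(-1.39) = -16.18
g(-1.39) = -0.55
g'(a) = -14.31*a^2 - 10.18*a - 2.68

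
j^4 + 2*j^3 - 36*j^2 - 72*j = j*(j - 6)*(j + 2)*(j + 6)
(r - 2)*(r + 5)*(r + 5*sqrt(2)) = r^3 + 3*r^2 + 5*sqrt(2)*r^2 - 10*r + 15*sqrt(2)*r - 50*sqrt(2)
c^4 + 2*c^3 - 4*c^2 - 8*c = c*(c - 2)*(c + 2)^2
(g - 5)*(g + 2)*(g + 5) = g^3 + 2*g^2 - 25*g - 50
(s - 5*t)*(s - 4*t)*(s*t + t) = s^3*t - 9*s^2*t^2 + s^2*t + 20*s*t^3 - 9*s*t^2 + 20*t^3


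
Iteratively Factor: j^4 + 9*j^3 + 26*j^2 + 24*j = (j + 3)*(j^3 + 6*j^2 + 8*j) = j*(j + 3)*(j^2 + 6*j + 8) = j*(j + 2)*(j + 3)*(j + 4)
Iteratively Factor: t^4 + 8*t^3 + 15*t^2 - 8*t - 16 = (t + 4)*(t^3 + 4*t^2 - t - 4) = (t - 1)*(t + 4)*(t^2 + 5*t + 4) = (t - 1)*(t + 1)*(t + 4)*(t + 4)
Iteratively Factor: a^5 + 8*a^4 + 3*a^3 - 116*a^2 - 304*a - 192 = (a + 3)*(a^4 + 5*a^3 - 12*a^2 - 80*a - 64) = (a + 1)*(a + 3)*(a^3 + 4*a^2 - 16*a - 64) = (a - 4)*(a + 1)*(a + 3)*(a^2 + 8*a + 16) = (a - 4)*(a + 1)*(a + 3)*(a + 4)*(a + 4)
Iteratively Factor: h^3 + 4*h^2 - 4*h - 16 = (h + 4)*(h^2 - 4) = (h - 2)*(h + 4)*(h + 2)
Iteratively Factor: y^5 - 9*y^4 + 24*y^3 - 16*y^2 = (y - 1)*(y^4 - 8*y^3 + 16*y^2) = (y - 4)*(y - 1)*(y^3 - 4*y^2) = y*(y - 4)*(y - 1)*(y^2 - 4*y) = y*(y - 4)^2*(y - 1)*(y)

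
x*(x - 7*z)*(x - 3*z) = x^3 - 10*x^2*z + 21*x*z^2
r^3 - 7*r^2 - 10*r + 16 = (r - 8)*(r - 1)*(r + 2)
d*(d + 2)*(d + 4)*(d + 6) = d^4 + 12*d^3 + 44*d^2 + 48*d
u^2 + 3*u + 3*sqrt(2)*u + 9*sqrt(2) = (u + 3)*(u + 3*sqrt(2))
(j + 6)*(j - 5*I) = j^2 + 6*j - 5*I*j - 30*I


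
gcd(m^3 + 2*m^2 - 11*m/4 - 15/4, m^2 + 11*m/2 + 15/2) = m + 5/2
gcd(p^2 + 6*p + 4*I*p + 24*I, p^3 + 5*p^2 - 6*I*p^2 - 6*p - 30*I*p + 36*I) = p + 6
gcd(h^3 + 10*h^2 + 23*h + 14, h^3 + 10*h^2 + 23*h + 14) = h^3 + 10*h^2 + 23*h + 14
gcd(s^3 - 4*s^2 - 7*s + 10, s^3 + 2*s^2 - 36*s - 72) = s + 2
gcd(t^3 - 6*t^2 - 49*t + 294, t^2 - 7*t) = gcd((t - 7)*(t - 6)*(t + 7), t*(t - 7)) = t - 7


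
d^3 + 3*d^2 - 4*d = d*(d - 1)*(d + 4)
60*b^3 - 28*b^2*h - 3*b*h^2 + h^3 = (-6*b + h)*(-2*b + h)*(5*b + h)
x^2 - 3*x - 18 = (x - 6)*(x + 3)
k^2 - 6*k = k*(k - 6)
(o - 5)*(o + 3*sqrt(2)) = o^2 - 5*o + 3*sqrt(2)*o - 15*sqrt(2)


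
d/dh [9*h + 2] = 9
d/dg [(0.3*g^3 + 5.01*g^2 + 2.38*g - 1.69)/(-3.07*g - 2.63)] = (-1.842*g^3 - 17.7477*g^2 - 26.3526*g - 11.4477)/(9.4249*g^2 + 16.1482*g + 6.9169)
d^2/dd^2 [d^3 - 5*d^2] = 6*d - 10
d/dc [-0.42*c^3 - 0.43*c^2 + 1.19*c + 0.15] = -1.26*c^2 - 0.86*c + 1.19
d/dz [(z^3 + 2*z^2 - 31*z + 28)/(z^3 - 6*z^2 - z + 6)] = 2*(-4*z^2 + 22*z - 79)/(z^4 - 10*z^3 + 13*z^2 + 60*z + 36)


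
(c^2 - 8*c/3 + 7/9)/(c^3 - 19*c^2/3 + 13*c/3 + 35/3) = (c - 1/3)/(c^2 - 4*c - 5)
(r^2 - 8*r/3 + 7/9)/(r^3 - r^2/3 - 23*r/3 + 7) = (r - 1/3)/(r^2 + 2*r - 3)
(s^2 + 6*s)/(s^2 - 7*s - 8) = s*(s + 6)/(s^2 - 7*s - 8)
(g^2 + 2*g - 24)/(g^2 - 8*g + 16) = (g + 6)/(g - 4)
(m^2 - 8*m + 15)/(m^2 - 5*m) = (m - 3)/m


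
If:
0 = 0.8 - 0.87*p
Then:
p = 0.92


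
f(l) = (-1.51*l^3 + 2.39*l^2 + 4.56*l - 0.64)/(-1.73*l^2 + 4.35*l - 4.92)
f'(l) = (3.46*l - 4.35)*(-1.51*l^3 + 2.39*l^2 + 4.56*l - 0.64)/(-1.73*l^2 + 4.35*l - 4.92)^2 + (-4.53*l^2 + 4.78*l + 4.56)/(-1.73*l^2 + 4.35*l - 4.92)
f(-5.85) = -3.98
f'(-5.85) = 0.90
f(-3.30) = -1.69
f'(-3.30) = 0.89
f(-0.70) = 0.24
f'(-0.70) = 0.30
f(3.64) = 2.10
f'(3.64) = 1.73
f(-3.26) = -1.66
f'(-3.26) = 0.89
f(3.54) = 1.92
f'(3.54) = 1.79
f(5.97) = 5.16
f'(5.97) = 1.09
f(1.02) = -2.14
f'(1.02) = -2.84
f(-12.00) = -9.46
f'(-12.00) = 0.89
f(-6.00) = -4.12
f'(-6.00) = 0.90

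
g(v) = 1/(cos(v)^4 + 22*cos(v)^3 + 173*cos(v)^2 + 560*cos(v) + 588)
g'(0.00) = 0.00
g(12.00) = 0.00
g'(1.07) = 0.00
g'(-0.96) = -0.00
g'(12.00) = 0.00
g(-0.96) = 0.00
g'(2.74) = 0.00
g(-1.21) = 0.00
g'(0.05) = 0.00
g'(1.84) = 0.00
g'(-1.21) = -0.00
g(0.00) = 0.00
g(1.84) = 0.00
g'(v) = (4*sin(v)*cos(v)^3 + 66*sin(v)*cos(v)^2 + 346*sin(v)*cos(v) + 560*sin(v))/(cos(v)^4 + 22*cos(v)^3 + 173*cos(v)^2 + 560*cos(v) + 588)^2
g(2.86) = 0.01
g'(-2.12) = -0.00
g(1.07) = 0.00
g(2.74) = 0.00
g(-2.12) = 0.00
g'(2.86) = 0.00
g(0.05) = 0.00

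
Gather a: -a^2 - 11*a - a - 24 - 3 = -a^2 - 12*a - 27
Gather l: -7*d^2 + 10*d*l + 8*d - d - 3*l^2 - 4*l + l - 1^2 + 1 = -7*d^2 + 7*d - 3*l^2 + l*(10*d - 3)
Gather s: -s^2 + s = -s^2 + s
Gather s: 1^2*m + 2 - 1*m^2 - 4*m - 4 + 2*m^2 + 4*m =m^2 + m - 2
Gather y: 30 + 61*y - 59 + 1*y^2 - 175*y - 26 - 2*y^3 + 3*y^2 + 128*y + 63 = -2*y^3 + 4*y^2 + 14*y + 8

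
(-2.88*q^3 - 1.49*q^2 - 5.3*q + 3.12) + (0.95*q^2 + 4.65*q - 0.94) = -2.88*q^3 - 0.54*q^2 - 0.649999999999999*q + 2.18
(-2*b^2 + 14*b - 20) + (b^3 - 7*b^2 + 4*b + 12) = b^3 - 9*b^2 + 18*b - 8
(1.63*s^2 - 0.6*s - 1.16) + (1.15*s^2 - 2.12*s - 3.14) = 2.78*s^2 - 2.72*s - 4.3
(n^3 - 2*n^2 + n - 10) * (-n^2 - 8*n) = -n^5 - 6*n^4 + 15*n^3 + 2*n^2 + 80*n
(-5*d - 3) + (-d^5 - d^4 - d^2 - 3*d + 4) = -d^5 - d^4 - d^2 - 8*d + 1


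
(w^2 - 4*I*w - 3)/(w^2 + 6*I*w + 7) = (w - 3*I)/(w + 7*I)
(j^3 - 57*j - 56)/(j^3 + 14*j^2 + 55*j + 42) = (j - 8)/(j + 6)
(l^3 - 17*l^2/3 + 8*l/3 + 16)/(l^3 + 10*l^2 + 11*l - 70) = (3*l^3 - 17*l^2 + 8*l + 48)/(3*(l^3 + 10*l^2 + 11*l - 70))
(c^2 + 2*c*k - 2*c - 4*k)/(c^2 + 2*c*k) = (c - 2)/c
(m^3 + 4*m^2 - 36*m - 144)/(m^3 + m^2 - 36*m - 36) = (m + 4)/(m + 1)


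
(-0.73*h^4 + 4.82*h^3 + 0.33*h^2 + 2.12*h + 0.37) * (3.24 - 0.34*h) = 0.2482*h^5 - 4.004*h^4 + 15.5046*h^3 + 0.3484*h^2 + 6.743*h + 1.1988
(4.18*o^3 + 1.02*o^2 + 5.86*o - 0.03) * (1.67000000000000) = 6.9806*o^3 + 1.7034*o^2 + 9.7862*o - 0.0501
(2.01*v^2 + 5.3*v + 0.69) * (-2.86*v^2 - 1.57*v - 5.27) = -5.7486*v^4 - 18.3137*v^3 - 20.8871*v^2 - 29.0143*v - 3.6363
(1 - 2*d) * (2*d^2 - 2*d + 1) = -4*d^3 + 6*d^2 - 4*d + 1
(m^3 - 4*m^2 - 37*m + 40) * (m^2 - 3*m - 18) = m^5 - 7*m^4 - 43*m^3 + 223*m^2 + 546*m - 720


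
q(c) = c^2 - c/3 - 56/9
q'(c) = 2*c - 1/3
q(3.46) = 4.60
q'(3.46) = 6.59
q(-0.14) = -6.16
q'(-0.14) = -0.61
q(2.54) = -0.62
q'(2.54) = 4.75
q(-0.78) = -5.35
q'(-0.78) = -1.89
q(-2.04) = -1.38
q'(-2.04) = -4.41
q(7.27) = 44.21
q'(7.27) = 14.21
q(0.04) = -6.23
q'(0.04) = -0.25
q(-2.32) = -0.07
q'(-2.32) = -4.97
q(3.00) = 1.78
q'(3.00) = 5.67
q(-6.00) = 31.78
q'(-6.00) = -12.33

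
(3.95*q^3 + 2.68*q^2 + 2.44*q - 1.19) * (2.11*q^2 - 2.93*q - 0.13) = 8.3345*q^5 - 5.9187*q^4 - 3.2175*q^3 - 10.0085*q^2 + 3.1695*q + 0.1547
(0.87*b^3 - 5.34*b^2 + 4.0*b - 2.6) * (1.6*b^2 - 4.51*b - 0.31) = 1.392*b^5 - 12.4677*b^4 + 30.2137*b^3 - 20.5446*b^2 + 10.486*b + 0.806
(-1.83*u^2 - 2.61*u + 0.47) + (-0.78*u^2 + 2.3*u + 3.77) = -2.61*u^2 - 0.31*u + 4.24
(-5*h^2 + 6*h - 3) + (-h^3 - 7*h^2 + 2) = -h^3 - 12*h^2 + 6*h - 1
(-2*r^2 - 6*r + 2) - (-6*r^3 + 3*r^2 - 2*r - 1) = 6*r^3 - 5*r^2 - 4*r + 3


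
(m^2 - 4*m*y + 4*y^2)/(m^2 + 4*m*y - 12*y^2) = (m - 2*y)/(m + 6*y)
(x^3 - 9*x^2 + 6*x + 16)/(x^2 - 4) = (x^2 - 7*x - 8)/(x + 2)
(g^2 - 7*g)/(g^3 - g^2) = (g - 7)/(g*(g - 1))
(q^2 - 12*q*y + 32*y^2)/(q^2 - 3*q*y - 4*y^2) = (q - 8*y)/(q + y)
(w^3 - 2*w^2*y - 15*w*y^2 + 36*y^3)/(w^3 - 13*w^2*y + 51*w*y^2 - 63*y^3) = (-w - 4*y)/(-w + 7*y)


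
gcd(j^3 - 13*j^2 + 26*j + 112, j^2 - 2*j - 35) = j - 7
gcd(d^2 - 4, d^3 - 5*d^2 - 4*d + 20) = d^2 - 4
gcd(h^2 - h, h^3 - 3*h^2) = h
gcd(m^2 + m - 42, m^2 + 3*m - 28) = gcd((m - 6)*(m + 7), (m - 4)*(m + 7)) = m + 7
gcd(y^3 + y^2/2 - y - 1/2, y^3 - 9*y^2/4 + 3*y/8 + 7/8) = y^2 - y/2 - 1/2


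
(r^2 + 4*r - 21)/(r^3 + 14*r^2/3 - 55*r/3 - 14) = 3/(3*r + 2)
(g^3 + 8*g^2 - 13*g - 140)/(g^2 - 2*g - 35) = (g^2 + 3*g - 28)/(g - 7)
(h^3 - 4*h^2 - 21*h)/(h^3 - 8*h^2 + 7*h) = (h + 3)/(h - 1)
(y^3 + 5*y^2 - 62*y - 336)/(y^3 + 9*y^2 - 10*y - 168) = (y - 8)/(y - 4)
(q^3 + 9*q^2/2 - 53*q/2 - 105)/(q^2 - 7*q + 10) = (q^2 + 19*q/2 + 21)/(q - 2)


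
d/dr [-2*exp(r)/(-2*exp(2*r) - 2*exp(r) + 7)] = (-4*exp(2*r) - 14)*exp(r)/(4*exp(4*r) + 8*exp(3*r) - 24*exp(2*r) - 28*exp(r) + 49)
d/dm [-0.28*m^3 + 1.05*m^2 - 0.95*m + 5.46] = -0.84*m^2 + 2.1*m - 0.95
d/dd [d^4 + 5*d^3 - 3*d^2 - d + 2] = 4*d^3 + 15*d^2 - 6*d - 1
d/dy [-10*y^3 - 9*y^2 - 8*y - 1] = -30*y^2 - 18*y - 8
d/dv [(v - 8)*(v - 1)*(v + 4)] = 3*v^2 - 10*v - 28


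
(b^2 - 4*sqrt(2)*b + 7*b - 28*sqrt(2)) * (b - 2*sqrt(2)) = b^3 - 6*sqrt(2)*b^2 + 7*b^2 - 42*sqrt(2)*b + 16*b + 112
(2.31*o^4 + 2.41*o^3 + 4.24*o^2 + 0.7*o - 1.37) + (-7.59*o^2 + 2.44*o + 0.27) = 2.31*o^4 + 2.41*o^3 - 3.35*o^2 + 3.14*o - 1.1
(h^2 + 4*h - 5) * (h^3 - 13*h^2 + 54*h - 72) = h^5 - 9*h^4 - 3*h^3 + 209*h^2 - 558*h + 360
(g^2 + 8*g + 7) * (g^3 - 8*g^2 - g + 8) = g^5 - 58*g^3 - 56*g^2 + 57*g + 56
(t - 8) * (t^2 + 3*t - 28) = t^3 - 5*t^2 - 52*t + 224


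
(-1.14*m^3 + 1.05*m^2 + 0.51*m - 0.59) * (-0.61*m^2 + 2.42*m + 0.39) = 0.6954*m^5 - 3.3993*m^4 + 1.7853*m^3 + 2.0036*m^2 - 1.2289*m - 0.2301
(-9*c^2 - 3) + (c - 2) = -9*c^2 + c - 5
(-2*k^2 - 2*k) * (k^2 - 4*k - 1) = -2*k^4 + 6*k^3 + 10*k^2 + 2*k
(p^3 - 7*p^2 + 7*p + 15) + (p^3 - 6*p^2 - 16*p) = 2*p^3 - 13*p^2 - 9*p + 15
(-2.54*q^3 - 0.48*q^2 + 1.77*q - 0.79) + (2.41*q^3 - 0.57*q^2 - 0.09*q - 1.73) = -0.13*q^3 - 1.05*q^2 + 1.68*q - 2.52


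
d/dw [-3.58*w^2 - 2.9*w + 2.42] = -7.16*w - 2.9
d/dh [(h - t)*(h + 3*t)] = 2*h + 2*t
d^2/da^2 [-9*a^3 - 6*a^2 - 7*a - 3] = -54*a - 12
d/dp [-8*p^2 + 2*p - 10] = 2 - 16*p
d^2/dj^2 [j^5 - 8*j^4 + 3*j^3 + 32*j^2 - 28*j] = 20*j^3 - 96*j^2 + 18*j + 64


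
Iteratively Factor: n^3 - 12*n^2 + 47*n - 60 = (n - 5)*(n^2 - 7*n + 12) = (n - 5)*(n - 4)*(n - 3)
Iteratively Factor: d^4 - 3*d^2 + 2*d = (d)*(d^3 - 3*d + 2) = d*(d - 1)*(d^2 + d - 2) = d*(d - 1)^2*(d + 2)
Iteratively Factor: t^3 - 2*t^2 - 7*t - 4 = (t - 4)*(t^2 + 2*t + 1) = (t - 4)*(t + 1)*(t + 1)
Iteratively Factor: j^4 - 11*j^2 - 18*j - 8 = (j + 1)*(j^3 - j^2 - 10*j - 8) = (j + 1)^2*(j^2 - 2*j - 8) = (j - 4)*(j + 1)^2*(j + 2)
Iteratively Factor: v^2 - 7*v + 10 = (v - 2)*(v - 5)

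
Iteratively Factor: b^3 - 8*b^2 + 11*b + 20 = (b + 1)*(b^2 - 9*b + 20) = (b - 5)*(b + 1)*(b - 4)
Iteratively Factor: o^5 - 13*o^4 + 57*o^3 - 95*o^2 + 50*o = (o - 2)*(o^4 - 11*o^3 + 35*o^2 - 25*o) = (o - 5)*(o - 2)*(o^3 - 6*o^2 + 5*o) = o*(o - 5)*(o - 2)*(o^2 - 6*o + 5) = o*(o - 5)^2*(o - 2)*(o - 1)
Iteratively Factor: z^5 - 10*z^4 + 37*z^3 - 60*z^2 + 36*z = (z)*(z^4 - 10*z^3 + 37*z^2 - 60*z + 36) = z*(z - 2)*(z^3 - 8*z^2 + 21*z - 18) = z*(z - 3)*(z - 2)*(z^2 - 5*z + 6) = z*(z - 3)^2*(z - 2)*(z - 2)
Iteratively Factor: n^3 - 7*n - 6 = (n + 1)*(n^2 - n - 6) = (n + 1)*(n + 2)*(n - 3)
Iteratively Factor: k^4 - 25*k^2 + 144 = (k + 3)*(k^3 - 3*k^2 - 16*k + 48) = (k + 3)*(k + 4)*(k^2 - 7*k + 12) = (k - 4)*(k + 3)*(k + 4)*(k - 3)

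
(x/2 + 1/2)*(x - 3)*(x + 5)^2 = x^4/2 + 4*x^3 + x^2 - 40*x - 75/2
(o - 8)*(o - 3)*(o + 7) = o^3 - 4*o^2 - 53*o + 168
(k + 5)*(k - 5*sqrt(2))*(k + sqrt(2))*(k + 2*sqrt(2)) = k^4 - 2*sqrt(2)*k^3 + 5*k^3 - 26*k^2 - 10*sqrt(2)*k^2 - 130*k - 20*sqrt(2)*k - 100*sqrt(2)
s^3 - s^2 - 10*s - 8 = (s - 4)*(s + 1)*(s + 2)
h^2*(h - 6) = h^3 - 6*h^2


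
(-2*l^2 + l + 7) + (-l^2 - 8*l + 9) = -3*l^2 - 7*l + 16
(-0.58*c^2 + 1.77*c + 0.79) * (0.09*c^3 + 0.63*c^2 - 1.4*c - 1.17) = -0.0522*c^5 - 0.2061*c^4 + 1.9982*c^3 - 1.3017*c^2 - 3.1769*c - 0.9243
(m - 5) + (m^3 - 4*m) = m^3 - 3*m - 5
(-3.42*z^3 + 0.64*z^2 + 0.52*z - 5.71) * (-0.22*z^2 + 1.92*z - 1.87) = 0.7524*z^5 - 6.7072*z^4 + 7.5098*z^3 + 1.0578*z^2 - 11.9356*z + 10.6777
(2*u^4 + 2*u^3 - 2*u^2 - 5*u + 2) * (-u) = -2*u^5 - 2*u^4 + 2*u^3 + 5*u^2 - 2*u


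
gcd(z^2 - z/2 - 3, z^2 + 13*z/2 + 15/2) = z + 3/2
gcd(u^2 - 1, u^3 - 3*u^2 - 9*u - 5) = u + 1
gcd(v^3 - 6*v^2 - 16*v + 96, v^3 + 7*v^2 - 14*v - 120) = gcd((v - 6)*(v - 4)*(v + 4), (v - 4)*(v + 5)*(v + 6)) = v - 4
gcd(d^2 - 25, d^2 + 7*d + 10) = d + 5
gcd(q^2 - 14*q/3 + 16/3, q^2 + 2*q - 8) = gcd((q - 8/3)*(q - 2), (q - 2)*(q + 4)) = q - 2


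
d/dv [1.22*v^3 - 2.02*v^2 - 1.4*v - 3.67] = 3.66*v^2 - 4.04*v - 1.4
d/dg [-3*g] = -3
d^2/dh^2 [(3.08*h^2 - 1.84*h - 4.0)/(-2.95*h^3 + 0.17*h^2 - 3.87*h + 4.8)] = (-53.6074*h^6 + 96.0756*h^5 + 623.16036*h^4 - 688.634232*h^3 + 602.42208*h^2 + 315.04176*h + 39.72048)/(25.672375*h^9 - 4.438275*h^8 + 101.29179*h^7 - 136.965743*h^6 + 147.324294*h^5 - 336.849579*h^4 + 280.812123*h^3 - 227.41776*h^2 + 267.4944*h - 110.592)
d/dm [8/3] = 0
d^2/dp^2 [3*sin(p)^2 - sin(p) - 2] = sin(p) + 6*cos(2*p)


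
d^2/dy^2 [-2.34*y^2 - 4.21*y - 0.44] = -4.68000000000000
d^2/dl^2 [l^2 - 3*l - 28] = 2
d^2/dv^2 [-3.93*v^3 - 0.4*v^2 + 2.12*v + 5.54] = -23.58*v - 0.8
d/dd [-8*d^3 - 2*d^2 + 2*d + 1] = -24*d^2 - 4*d + 2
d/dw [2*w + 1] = 2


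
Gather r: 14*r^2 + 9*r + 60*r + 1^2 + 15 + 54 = 14*r^2 + 69*r + 70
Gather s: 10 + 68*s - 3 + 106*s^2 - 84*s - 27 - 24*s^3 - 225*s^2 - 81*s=-24*s^3 - 119*s^2 - 97*s - 20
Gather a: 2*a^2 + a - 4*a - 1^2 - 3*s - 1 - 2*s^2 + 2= 2*a^2 - 3*a - 2*s^2 - 3*s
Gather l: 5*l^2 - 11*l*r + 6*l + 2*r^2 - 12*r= 5*l^2 + l*(6 - 11*r) + 2*r^2 - 12*r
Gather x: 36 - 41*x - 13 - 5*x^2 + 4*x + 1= -5*x^2 - 37*x + 24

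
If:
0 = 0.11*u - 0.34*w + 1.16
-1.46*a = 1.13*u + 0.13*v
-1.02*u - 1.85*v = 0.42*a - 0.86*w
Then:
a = 7.80189897768495 - 2.32900956359239*w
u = 3.09090909090909*w - 10.5454545454545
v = 4.0430086841816 - 0.710563922172145*w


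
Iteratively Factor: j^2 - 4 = (j + 2)*(j - 2)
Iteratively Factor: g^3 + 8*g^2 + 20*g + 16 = (g + 2)*(g^2 + 6*g + 8) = (g + 2)^2*(g + 4)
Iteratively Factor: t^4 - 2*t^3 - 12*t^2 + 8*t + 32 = (t - 4)*(t^3 + 2*t^2 - 4*t - 8) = (t - 4)*(t - 2)*(t^2 + 4*t + 4) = (t - 4)*(t - 2)*(t + 2)*(t + 2)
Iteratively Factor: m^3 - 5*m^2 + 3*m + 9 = (m - 3)*(m^2 - 2*m - 3) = (m - 3)*(m + 1)*(m - 3)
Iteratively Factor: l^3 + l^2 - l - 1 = (l - 1)*(l^2 + 2*l + 1) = (l - 1)*(l + 1)*(l + 1)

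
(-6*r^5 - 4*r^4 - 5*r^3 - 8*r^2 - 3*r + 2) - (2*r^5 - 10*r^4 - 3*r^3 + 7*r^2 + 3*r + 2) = -8*r^5 + 6*r^4 - 2*r^3 - 15*r^2 - 6*r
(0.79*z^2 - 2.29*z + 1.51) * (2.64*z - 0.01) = 2.0856*z^3 - 6.0535*z^2 + 4.0093*z - 0.0151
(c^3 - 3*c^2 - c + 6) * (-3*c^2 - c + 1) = -3*c^5 + 8*c^4 + 7*c^3 - 20*c^2 - 7*c + 6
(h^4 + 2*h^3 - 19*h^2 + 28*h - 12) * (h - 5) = h^5 - 3*h^4 - 29*h^3 + 123*h^2 - 152*h + 60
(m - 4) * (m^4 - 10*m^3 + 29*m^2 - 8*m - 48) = m^5 - 14*m^4 + 69*m^3 - 124*m^2 - 16*m + 192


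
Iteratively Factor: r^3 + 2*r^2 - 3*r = (r)*(r^2 + 2*r - 3) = r*(r - 1)*(r + 3)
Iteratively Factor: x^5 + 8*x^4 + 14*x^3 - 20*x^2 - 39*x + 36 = (x - 1)*(x^4 + 9*x^3 + 23*x^2 + 3*x - 36) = (x - 1)^2*(x^3 + 10*x^2 + 33*x + 36) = (x - 1)^2*(x + 3)*(x^2 + 7*x + 12) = (x - 1)^2*(x + 3)^2*(x + 4)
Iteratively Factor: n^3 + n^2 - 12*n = (n - 3)*(n^2 + 4*n) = (n - 3)*(n + 4)*(n)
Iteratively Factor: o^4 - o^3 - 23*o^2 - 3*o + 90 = (o + 3)*(o^3 - 4*o^2 - 11*o + 30) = (o + 3)^2*(o^2 - 7*o + 10) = (o - 5)*(o + 3)^2*(o - 2)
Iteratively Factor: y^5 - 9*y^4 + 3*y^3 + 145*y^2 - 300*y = (y - 5)*(y^4 - 4*y^3 - 17*y^2 + 60*y) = (y - 5)^2*(y^3 + y^2 - 12*y) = y*(y - 5)^2*(y^2 + y - 12) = y*(y - 5)^2*(y - 3)*(y + 4)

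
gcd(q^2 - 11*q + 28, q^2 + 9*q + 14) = 1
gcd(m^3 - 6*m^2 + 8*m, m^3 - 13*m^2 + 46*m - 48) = m - 2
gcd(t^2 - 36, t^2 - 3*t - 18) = t - 6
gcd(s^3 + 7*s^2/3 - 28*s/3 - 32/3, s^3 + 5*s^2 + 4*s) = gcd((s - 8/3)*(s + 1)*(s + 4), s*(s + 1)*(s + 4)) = s^2 + 5*s + 4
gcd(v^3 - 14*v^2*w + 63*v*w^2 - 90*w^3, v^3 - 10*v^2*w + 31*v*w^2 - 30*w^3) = v^2 - 8*v*w + 15*w^2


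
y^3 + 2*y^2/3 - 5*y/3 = y*(y - 1)*(y + 5/3)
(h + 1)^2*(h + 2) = h^3 + 4*h^2 + 5*h + 2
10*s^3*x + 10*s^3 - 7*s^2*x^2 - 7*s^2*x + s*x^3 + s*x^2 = (-5*s + x)*(-2*s + x)*(s*x + s)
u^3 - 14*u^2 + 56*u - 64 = (u - 8)*(u - 4)*(u - 2)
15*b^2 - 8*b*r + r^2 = (-5*b + r)*(-3*b + r)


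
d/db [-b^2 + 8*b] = 8 - 2*b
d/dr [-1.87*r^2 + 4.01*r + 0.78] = 4.01 - 3.74*r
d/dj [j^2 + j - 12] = 2*j + 1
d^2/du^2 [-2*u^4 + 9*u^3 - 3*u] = 6*u*(9 - 4*u)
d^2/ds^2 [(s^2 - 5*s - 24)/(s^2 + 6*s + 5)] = 2*(-11*s^3 - 87*s^2 - 357*s - 569)/(s^6 + 18*s^5 + 123*s^4 + 396*s^3 + 615*s^2 + 450*s + 125)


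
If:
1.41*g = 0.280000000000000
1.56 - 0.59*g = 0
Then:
No Solution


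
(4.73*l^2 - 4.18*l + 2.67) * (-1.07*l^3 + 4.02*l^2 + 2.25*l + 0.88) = -5.0611*l^5 + 23.4872*l^4 - 9.01799999999999*l^3 + 5.4908*l^2 + 2.3291*l + 2.3496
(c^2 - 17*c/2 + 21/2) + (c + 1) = c^2 - 15*c/2 + 23/2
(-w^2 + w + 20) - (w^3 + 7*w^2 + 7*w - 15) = -w^3 - 8*w^2 - 6*w + 35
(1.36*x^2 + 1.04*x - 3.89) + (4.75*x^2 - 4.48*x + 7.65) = 6.11*x^2 - 3.44*x + 3.76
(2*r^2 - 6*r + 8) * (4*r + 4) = 8*r^3 - 16*r^2 + 8*r + 32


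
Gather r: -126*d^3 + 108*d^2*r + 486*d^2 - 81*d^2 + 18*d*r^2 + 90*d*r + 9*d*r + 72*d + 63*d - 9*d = -126*d^3 + 405*d^2 + 18*d*r^2 + 126*d + r*(108*d^2 + 99*d)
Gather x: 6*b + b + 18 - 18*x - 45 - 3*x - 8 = 7*b - 21*x - 35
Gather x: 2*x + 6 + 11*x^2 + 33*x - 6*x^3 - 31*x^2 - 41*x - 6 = -6*x^3 - 20*x^2 - 6*x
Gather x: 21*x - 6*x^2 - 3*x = -6*x^2 + 18*x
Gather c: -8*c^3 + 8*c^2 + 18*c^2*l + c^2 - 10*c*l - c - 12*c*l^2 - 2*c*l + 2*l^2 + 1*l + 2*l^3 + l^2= -8*c^3 + c^2*(18*l + 9) + c*(-12*l^2 - 12*l - 1) + 2*l^3 + 3*l^2 + l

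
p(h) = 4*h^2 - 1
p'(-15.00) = -120.00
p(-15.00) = 899.00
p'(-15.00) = -120.00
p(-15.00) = 899.00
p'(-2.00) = -16.00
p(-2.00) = 15.00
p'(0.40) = 3.20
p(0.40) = -0.36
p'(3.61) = 28.88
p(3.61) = 51.13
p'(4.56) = 36.48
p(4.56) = 82.17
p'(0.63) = 5.04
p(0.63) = 0.59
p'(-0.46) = -3.68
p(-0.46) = -0.15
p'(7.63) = 61.04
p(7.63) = 231.87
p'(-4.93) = -39.44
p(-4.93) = 96.22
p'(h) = 8*h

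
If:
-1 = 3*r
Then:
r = -1/3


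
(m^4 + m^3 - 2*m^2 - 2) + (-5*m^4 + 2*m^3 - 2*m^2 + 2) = -4*m^4 + 3*m^3 - 4*m^2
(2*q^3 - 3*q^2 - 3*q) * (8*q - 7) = 16*q^4 - 38*q^3 - 3*q^2 + 21*q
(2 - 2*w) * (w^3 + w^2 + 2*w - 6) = -2*w^4 - 2*w^2 + 16*w - 12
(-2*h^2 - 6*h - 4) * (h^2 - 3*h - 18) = -2*h^4 + 50*h^2 + 120*h + 72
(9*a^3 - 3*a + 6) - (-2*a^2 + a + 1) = 9*a^3 + 2*a^2 - 4*a + 5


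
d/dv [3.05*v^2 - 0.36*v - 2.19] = 6.1*v - 0.36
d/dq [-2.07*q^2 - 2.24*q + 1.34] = -4.14*q - 2.24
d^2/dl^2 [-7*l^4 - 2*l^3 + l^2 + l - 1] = -84*l^2 - 12*l + 2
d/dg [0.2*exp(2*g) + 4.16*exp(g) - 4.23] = (0.4*exp(g) + 4.16)*exp(g)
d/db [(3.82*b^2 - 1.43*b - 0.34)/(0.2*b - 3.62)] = (0.764*b^2 - 27.6568*b + 5.2446)/(0.04*b^2 - 1.448*b + 13.1044)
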